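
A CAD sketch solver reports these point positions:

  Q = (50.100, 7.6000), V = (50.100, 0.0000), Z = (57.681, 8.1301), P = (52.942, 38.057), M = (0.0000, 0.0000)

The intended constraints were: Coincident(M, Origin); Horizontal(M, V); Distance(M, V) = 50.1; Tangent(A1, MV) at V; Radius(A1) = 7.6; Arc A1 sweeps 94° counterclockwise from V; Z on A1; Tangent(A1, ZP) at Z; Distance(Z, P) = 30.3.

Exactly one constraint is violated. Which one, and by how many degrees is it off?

Tangent(A1, ZP) at Z — off by 5.00°.

M = (0.00, 0.00) ✓; M.y = 0.00, V.y = 0.00 ✓; |MV| = 50.10 ✓; ∠(QV, VM) = 90.00° ✓; |QV| = 7.600 ✓; bearing(Q→Z) − bearing(Q→V) = 94.00° ✓; |QZ| = 7.600 ✓; ∠(QZ, ZP) = 85.00° ✗; |ZP| = 30.30 ✓.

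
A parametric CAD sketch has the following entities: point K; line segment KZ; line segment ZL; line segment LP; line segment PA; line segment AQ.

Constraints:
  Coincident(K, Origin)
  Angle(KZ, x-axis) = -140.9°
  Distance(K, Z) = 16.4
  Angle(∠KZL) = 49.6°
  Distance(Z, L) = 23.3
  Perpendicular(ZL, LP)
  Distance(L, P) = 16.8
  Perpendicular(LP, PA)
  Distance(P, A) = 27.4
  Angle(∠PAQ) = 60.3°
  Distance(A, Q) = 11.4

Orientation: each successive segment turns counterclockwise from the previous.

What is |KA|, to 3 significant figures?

15.3

K is at the origin; KZ runs at -140.9° with length 16.4, so Z = (-12.7, -10.3). ∠KZL = 49.6° gives ZL at -10.5° from the x-axis; with |ZL| = 23.3, L = (10.2, -14.6). ZL ⟂ LP, so LP runs at 79.5°; with |LP| = 16.8, P = (13.2, 1.93). LP ⟂ PA, so PA runs at 170°; with |PA| = 27.4, A = (-13.7, 6.92). Then |KA| = |A − K| = 15.3.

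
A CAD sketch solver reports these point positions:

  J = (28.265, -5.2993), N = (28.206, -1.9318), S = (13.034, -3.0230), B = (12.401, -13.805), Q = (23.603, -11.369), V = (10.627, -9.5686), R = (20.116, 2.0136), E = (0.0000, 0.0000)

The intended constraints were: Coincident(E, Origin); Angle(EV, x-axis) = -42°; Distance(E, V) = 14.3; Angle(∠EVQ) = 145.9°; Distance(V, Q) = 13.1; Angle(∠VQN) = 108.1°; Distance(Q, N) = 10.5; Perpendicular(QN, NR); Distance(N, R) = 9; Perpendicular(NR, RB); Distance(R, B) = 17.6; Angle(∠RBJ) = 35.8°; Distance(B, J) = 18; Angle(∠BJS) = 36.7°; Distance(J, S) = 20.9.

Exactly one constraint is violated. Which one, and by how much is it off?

Distance(J, S) = 20.9 — off by 5.50.

E = (0.00, 0.00) ✓; EV at -42.00° ✓; |EV| = 14.30 ✓; ∠EVQ = 145.9° ✓; |VQ| = 13.10 ✓; ∠VQN = 108.1° ✓; |QN| = 10.50 ✓; ∠(QN, NR) = 90.00° ✓; |NR| = 9.001 ✓; ∠(NR, RB) = 90.00° ✓; |RB| = 17.60 ✓; ∠RBJ = 35.80° ✓; |BJ| = 18.00 ✓; ∠BJS = 36.70° ✓; |JS| = 15.40 ✗.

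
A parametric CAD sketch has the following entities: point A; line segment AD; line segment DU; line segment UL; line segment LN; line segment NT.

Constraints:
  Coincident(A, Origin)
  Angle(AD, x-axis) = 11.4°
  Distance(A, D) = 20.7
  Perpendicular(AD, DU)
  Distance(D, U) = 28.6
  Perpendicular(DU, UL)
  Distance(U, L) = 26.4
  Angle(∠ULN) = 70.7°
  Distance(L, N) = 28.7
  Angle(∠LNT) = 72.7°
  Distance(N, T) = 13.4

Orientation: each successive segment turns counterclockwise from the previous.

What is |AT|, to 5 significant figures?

17.373

∠ULN = 70.7° gives LN at -59.300° from the x-axis; with |LN| = 28.7, N = (3.4120, 2.2313). ∠LNT = 72.7° gives NT at 48.000° from the x-axis; with |NT| = 13.4, T = (12.378, 12.189). Then |AT| = |T − A| = 17.373.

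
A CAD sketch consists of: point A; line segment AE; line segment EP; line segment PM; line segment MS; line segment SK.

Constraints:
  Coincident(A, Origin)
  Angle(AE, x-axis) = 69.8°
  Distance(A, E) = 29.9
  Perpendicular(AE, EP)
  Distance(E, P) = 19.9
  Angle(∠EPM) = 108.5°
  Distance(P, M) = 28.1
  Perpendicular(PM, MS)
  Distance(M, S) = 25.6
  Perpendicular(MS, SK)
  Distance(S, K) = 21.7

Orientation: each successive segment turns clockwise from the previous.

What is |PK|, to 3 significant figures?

26.4

A is at the origin; AE runs at 69.8° with length 29.9, so E = (10.3, 28.1). AE is perpendicular to EP, so EP runs at -20.2°; with |EP| = 19.9, P = (29.0, 21.2). ∠EPM = 108.5° gives PM at -91.7° from the x-axis; with |PM| = 28.1, M = (28.2, -6.90). PM is perpendicular to MS, so MS runs at 178°; with |MS| = 25.6, S = (2.58, -6.14). MS ⟂ SK, so SK runs at 88.3°; with |SK| = 21.7, K = (3.22, 15.6). Then |PK| = |K − P| = 26.4.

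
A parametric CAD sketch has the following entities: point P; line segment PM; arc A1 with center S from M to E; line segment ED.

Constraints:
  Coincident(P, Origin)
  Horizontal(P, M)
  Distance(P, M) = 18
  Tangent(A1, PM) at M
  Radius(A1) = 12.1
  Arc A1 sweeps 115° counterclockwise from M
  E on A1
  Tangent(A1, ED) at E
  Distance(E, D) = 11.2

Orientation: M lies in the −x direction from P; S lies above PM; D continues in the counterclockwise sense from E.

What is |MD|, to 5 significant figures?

28.065

P is at the origin; PM is horizontal with |PM| = 18.0 and M on the −x side, so M = (-18.000, 0.0000). Since A1 is tangent to PM there, SM ⟂ PM, so S = M + (0, 12.1) = (-18.000, 12.100). On A1, M sits at bearing -90° from S; a 115° counterclockwise sweep puts E at bearing 25°, so E = S + 12.1·(cos 25°, sin 25°) = (-7.0337, 17.214). Tangency of A1 to ED means the radius SE is perpendicular to ED, so ED runs along (−sin 25°, cos 25°); with |ED| = 11.2, D = (-11.767, 27.364). Then |MD| = |D − M| = 28.065.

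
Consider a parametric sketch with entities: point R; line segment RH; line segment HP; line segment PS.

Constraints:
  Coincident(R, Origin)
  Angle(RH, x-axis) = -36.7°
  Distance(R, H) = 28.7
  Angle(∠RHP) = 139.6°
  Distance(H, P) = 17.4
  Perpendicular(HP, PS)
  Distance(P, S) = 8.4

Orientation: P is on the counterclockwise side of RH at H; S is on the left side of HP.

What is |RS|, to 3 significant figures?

40.6

R is at the origin; RH runs at -36.7° with length 28.7, so H = 28.7·(cos -36.7°, sin -36.7°) = (23.0, -17.2). ∠RHP = 139.6°, so HP runs at -36.7° + (180° − 139.6°) = 3.70° from the x-axis; with |HP| = 17.4, P = H + 17.4·(cos 3.70°, sin 3.70°) = (40.4, -16.0). The perpendicularity gives PS at right angles to HP; with |PS| = 8.4 on the left of HP, S = P + 8.4·(-0.0645, 0.998) = (39.8, -7.65). Then |RS| = |S − R| = 40.6.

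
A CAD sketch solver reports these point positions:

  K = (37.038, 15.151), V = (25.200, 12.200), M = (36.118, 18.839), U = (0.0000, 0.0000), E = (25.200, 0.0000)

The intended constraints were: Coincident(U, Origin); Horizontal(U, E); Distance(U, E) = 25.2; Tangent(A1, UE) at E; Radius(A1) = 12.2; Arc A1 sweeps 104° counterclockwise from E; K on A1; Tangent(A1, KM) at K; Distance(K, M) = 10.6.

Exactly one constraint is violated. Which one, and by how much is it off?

Distance(K, M) = 10.6 — off by 6.80.

U = (0.00, 0.00) ✓; U.y = 0.00, E.y = 0.00 ✓; |UE| = 25.20 ✓; ∠(VE, EU) = 90.00° ✓; |VE| = 12.20 ✓; bearing(V→K) − bearing(V→E) = 104.0° ✓; |VK| = 12.20 ✓; ∠(VK, KM) = 89.99° ✓; |KM| = 3.801 ✗.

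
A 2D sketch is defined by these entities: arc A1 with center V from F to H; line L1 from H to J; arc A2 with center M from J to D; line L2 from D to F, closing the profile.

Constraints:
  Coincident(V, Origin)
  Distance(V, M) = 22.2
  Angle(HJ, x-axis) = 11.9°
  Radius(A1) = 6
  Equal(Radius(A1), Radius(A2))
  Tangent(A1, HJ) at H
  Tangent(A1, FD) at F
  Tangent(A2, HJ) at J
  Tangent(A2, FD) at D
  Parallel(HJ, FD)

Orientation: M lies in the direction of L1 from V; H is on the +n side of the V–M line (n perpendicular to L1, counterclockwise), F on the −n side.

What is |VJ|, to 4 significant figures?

23.00

The slot axis is L1's direction at 11.9°, so u = (cos 11.9°, sin 11.9°) = (0.9785, 0.2062) and n = (−sin 11.9°, cos 11.9°) = (-0.2062, 0.9785). V is at the origin and M lies 22.2 along u from V, so M = 22.2·u = (21.72, 4.578). Tangency of A1 to both parallel lines with radius 6.0 puts H and F at V ± 6.0·n: H = (-1.237, 5.871), F = (1.237, -5.871). Equal radii place J and D the same way about M: J = M + 6.0·n = (20.49, 10.45), D = M − 6.0·n = (22.96, -1.293). Then |VJ| = |J − V| = 23.00.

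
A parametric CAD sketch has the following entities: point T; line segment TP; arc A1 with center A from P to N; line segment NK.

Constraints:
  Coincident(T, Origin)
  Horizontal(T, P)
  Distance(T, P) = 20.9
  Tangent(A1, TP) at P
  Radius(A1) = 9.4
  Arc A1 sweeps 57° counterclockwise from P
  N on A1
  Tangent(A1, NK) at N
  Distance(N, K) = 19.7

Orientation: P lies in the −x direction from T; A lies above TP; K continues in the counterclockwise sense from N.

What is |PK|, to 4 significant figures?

27.91

T is at the origin; T and P share the same y with |TP| = 20.9 and P on the −x side, so P = (-20.90, 0.000). Tangency of A1 to TP means the radius AP is perpendicular to TP, so A = P + (0, 9.4) = (-20.90, 9.400). On A1, P sits at bearing -90° from A; a 57° counterclockwise sweep puts N at bearing -33°, so N = A + 9.4·(cos -33°, sin -33°) = (-13.02, 4.280). Tangency of A1 to NK means the radius AN is perpendicular to NK, so NK runs along (−sin -33°, cos -33°); with |NK| = 19.7, K = (-2.287, 20.80). Then |PK| = |K − P| = 27.91.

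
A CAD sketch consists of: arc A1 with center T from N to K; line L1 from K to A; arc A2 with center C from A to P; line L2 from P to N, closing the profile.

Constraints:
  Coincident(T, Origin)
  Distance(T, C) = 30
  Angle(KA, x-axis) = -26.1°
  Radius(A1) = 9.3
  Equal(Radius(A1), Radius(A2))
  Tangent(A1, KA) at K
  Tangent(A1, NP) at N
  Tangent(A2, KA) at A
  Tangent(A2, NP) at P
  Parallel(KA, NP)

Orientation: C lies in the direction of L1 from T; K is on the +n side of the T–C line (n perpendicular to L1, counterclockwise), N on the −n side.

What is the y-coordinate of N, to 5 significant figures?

-8.3517

The slot axis is L1's direction at -26.1°, so u = (cos -26.1°, sin -26.1°) = (0.89803, -0.43994) and n = (−sin -26.1°, cos -26.1°) = (0.43994, 0.89803). T is at the origin and C lies 30.0 along u from T, so C = 30.0·u = (26.941, -13.198). Tangency of A1 to both parallel lines with radius 9.3 puts K and N at T ± 9.3·n: K = (4.0914, 8.3517), N = (-4.0914, -8.3517). So N.y = -8.3517.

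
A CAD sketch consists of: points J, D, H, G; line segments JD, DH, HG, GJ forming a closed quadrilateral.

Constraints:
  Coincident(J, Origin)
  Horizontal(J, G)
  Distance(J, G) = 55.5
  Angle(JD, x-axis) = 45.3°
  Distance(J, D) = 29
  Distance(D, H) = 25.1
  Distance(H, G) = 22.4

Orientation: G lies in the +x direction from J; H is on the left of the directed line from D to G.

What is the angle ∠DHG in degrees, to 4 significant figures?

117.8°

Checks: J.y = 0.00, G.y = 0.00 ✓; |DH| = 25.10 ✓; |HG| = 22.40 ✓.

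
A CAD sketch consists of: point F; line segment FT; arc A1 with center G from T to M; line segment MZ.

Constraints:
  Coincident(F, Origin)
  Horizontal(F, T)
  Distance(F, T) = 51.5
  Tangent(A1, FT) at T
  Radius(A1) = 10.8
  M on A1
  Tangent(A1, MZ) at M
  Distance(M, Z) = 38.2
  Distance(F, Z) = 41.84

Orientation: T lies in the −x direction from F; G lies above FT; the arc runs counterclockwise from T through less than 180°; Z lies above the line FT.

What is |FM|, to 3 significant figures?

42.9

F is at the origin; FT is horizontal with |FT| = 51.5 and T on the −x side, so T = (-51.5, 0.00). Tangency of A1 to FT means the radius GT is perpendicular to FT, so G = T + (0, 10.8) = (-51.5, 10.8). Since GM ⟂ MZ (tangency), |GZ| = √(10.8² + 38.2²) = 39.7 regardless of where M sits on A1. So Z lies on both circle(F, 41.84) and circle(G, 39.7); the above-FT intersection is Z = (-21.0, 36.2). M is the foot of the tangent from Z: M = (-42.6, 4.69).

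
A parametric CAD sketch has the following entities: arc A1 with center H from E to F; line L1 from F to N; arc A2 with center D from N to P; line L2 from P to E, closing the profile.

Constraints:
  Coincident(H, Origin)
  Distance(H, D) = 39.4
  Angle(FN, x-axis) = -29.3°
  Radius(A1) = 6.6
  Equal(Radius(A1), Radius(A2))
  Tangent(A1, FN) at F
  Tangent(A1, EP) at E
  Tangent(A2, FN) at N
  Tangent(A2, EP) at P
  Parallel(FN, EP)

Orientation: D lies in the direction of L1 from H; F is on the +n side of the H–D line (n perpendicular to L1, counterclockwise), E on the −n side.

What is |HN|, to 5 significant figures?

39.949

The slot axis is L1's direction at -29.3°, so u = (cos -29.3°, sin -29.3°) = (0.87207, -0.48938) and n = (−sin -29.3°, cos -29.3°) = (0.48938, 0.87207). H is at the origin and D lies 39.4 along u from H, so D = 39.4·u = (34.360, -19.282). Tangency of A1 to both parallel lines with radius 6.6 puts F and E at H ± 6.6·n: F = (3.2299, 5.7557), E = (-3.2299, -5.7557). Equal radii place N and P the same way about D: N = D + 6.6·n = (37.589, -13.526), P = D − 6.6·n = (31.130, -25.037). Then |HN| = |N − H| = 39.949.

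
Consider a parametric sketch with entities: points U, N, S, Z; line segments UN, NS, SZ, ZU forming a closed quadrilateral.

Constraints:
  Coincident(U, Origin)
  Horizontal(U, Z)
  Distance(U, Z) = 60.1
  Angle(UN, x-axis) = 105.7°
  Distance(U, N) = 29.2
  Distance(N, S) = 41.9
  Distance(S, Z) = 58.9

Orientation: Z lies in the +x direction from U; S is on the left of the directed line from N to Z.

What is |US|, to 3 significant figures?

56.9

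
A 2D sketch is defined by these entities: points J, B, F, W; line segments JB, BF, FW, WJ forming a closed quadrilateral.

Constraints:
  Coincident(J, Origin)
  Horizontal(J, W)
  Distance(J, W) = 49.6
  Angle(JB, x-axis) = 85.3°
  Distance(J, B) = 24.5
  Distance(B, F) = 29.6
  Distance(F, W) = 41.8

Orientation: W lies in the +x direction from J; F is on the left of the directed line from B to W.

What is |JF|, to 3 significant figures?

46.6

Checks: |BF| = 29.60 ✓; |FW| = 41.80 ✓.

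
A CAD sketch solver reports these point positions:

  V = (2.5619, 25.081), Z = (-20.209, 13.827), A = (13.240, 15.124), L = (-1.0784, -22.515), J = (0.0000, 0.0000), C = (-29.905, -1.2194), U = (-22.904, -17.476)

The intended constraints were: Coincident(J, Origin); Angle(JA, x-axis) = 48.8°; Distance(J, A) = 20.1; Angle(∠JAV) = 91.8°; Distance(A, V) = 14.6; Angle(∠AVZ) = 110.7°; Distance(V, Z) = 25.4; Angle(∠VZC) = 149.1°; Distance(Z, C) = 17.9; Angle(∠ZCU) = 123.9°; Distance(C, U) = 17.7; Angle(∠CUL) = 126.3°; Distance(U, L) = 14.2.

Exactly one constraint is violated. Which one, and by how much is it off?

Distance(U, L) = 14.2 — off by 8.20.

J = (0.00, 0.00) ✓; JA at 48.80° ✓; |JA| = 20.10 ✓; ∠JAV = 91.80° ✓; |AV| = 14.60 ✓; ∠AVZ = 110.7° ✓; |VZ| = 25.40 ✓; ∠VZC = 149.1° ✓; |ZC| = 17.90 ✓; ∠ZCU = 123.9° ✓; |CU| = 17.70 ✓; ∠CUL = 126.3° ✓; |UL| = 22.40 ✗.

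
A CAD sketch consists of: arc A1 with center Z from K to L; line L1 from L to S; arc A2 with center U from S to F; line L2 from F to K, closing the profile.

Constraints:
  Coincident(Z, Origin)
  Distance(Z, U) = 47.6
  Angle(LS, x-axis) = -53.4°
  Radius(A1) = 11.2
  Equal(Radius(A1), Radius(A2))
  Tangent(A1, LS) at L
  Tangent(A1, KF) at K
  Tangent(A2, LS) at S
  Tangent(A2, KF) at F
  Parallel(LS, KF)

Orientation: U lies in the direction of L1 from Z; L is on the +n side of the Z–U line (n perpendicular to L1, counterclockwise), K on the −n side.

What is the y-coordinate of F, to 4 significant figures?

-44.89

The slot axis is L1's direction at -53.4°, so u = (cos -53.4°, sin -53.4°) = (0.5962, -0.8028) and n = (−sin -53.4°, cos -53.4°) = (0.8028, 0.5962). Z is at the origin and U lies 47.6 along u from Z, so U = 47.6·u = (28.38, -38.21). Tangency of A1 to both parallel lines with radius 11.2 puts L and K at Z ± 11.2·n: L = (8.992, 6.678), K = (-8.992, -6.678). Equal radii place S and F the same way about U: S = U + 11.2·n = (37.37, -31.54), F = U − 11.2·n = (19.39, -44.89). So F.y = -44.89.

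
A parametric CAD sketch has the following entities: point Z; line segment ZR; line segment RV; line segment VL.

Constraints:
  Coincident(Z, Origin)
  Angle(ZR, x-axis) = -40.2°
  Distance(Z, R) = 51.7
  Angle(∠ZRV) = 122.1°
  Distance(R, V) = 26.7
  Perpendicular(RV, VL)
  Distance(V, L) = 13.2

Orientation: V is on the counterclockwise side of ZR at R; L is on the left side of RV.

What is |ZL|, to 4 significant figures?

62.22

Z is at the origin; ZR runs at -40.2° with length 51.7, so R = 51.7·(cos -40.2°, sin -40.2°) = (39.49, -33.37). ∠ZRV = 122.1°, so RV runs at -40.2° + (180° − 122.1°) = 17.70° from the x-axis; with |RV| = 26.7, V = R + 26.7·(cos 17.70°, sin 17.70°) = (64.92, -25.25). RV ⟂ VL; with |VL| = 13.2 on the left of RV, L = V + 13.2·(-0.3040, 0.9527) = (60.91, -12.68). Then |ZL| = |L − Z| = 62.22.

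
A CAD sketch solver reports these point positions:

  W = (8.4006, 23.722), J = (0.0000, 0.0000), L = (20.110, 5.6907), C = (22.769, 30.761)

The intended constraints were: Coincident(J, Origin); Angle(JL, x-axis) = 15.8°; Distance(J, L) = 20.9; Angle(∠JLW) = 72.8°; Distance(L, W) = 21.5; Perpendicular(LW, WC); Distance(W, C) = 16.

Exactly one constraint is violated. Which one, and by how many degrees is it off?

Perpendicular(LW, WC) — off by 6.90°.

J = (0.00, 0.00) ✓; JL at 15.80° ✓; |JL| = 20.90 ✓; ∠JLW = 72.80° ✓; |LW| = 21.50 ✓; ∠(LW, WC) = 96.90° ✗; |WC| = 16.00 ✓.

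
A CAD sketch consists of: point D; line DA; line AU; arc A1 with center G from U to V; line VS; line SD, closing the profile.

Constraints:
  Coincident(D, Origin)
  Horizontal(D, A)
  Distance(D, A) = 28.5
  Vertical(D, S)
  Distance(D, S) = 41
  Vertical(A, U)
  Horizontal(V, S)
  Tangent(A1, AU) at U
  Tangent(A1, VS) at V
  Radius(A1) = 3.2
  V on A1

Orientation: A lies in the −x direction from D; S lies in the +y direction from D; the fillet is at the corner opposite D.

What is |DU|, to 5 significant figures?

47.340

D is at the origin; D and A share the same y with |DA| = 28.5 and A on the −x side, so A = (-28.500, 0.0000). D and S share the same x with |DS| = 41.0 and S on the +y side, so S = (0.0000, 41.000). The virtual corner opposite D is at (-28.500, 41.000). Tangency of A1 to AU means the radius GU is perpendicular to AU and A1 meets VS tangentially, so GV is at right angles to VS, with radius 3.2, so the center G sits 3.2 in from both sides at G = (-25.300, 37.800). That places the tangent points at U = (-28.500, 37.800) on AU and V = (-25.300, 41.000) on VS. Then |DU| = |U − D| = 47.340.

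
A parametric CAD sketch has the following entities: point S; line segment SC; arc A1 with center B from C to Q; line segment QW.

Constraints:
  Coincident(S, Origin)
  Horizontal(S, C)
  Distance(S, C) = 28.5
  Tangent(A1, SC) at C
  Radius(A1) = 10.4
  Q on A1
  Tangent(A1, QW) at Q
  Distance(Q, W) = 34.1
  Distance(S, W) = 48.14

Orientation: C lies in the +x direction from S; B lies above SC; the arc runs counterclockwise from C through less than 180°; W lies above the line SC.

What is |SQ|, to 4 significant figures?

40.52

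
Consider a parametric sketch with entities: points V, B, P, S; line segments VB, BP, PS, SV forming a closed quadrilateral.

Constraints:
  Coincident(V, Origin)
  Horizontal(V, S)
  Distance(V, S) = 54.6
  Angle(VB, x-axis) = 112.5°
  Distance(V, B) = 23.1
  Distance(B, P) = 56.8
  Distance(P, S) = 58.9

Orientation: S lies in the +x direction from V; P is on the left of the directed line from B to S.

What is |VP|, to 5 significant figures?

66.640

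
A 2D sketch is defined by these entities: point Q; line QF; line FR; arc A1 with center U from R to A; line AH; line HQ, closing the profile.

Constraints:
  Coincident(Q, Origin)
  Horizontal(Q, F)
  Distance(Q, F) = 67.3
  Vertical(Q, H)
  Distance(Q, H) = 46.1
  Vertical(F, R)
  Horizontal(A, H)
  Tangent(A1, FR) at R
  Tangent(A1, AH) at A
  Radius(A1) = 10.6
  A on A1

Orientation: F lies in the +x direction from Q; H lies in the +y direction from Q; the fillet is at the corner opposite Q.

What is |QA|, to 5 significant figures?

73.076

Q is at the origin; QF is horizontal with |QF| = 67.3 and F on the +x side, so F = (67.300, 0.0000). Q and H share the same x with |QH| = 46.1 and H on the +y side, so H = (0.0000, 46.100). The virtual corner opposite Q is at (67.300, 46.100). Since A1 is tangent to FR there, UR ⟂ FR and tangency of A1 to AH means the radius UA is perpendicular to AH, with radius 10.6, so the center U sits 10.6 in from both sides at U = (56.700, 35.500). That places the tangent points at R = (67.300, 35.500) on FR and A = (56.700, 46.100) on AH. Then |QA| = |A − Q| = 73.076.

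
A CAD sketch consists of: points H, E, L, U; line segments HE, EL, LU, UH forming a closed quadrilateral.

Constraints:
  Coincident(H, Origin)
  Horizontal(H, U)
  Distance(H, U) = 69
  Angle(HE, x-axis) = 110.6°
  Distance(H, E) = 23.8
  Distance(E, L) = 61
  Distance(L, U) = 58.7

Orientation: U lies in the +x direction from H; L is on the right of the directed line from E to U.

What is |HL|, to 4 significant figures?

37.47

Checks: |EL| = 61.00 ✓; |LU| = 58.70 ✓.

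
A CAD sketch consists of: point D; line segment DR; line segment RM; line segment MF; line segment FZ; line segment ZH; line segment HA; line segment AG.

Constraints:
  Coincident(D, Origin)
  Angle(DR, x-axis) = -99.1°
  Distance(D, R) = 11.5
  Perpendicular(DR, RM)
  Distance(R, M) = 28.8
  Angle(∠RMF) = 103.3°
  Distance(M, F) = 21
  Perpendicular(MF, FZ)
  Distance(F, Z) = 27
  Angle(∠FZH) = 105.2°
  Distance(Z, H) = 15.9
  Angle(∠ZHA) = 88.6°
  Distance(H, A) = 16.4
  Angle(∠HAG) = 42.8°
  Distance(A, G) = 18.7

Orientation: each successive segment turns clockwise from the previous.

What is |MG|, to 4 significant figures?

30.88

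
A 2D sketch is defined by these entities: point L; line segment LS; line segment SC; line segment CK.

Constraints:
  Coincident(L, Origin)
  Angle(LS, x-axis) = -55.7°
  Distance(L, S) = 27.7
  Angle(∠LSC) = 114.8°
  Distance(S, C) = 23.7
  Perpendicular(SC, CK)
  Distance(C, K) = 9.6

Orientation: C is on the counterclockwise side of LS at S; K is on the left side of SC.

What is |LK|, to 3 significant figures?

38.6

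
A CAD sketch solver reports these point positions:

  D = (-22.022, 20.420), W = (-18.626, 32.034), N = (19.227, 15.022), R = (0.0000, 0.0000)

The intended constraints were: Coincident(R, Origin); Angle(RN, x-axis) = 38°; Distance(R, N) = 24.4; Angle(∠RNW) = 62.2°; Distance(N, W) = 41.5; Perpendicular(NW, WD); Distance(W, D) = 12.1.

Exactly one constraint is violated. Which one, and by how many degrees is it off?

Perpendicular(NW, WD) — off by 7.90°.

R = (0.00, 0.00) ✓; RN at 38.00° ✓; |RN| = 24.40 ✓; ∠RNW = 62.20° ✓; |NW| = 41.50 ✓; ∠(NW, WD) = 97.90° ✗; |WD| = 12.10 ✓.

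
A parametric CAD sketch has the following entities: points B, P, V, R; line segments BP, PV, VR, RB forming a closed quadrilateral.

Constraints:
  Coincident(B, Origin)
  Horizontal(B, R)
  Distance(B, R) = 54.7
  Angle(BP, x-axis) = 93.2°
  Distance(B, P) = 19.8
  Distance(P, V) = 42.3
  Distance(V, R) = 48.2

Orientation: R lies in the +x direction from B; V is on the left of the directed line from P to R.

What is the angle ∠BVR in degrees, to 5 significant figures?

63.492°

Checks: |PV| = 42.30 ✓; |VR| = 48.20 ✓.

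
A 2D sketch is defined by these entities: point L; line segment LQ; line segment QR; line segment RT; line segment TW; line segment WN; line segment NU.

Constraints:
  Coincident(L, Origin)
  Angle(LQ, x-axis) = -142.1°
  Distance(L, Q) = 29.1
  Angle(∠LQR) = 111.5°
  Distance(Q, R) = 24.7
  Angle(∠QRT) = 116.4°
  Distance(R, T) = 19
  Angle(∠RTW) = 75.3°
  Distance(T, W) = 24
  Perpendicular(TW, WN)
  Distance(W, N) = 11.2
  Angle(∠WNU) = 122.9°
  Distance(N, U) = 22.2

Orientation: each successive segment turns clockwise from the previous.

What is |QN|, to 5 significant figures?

13.176

L is at the origin; LQ runs at -142.1° with length 29.1, so Q = (-22.962, -17.876). ∠LQR = 111.5° gives QR at 149.40° from the x-axis; with |QR| = 24.7, R = (-44.223, -5.3024). ∠QRT = 116.4° gives RT at 85.800° from the x-axis; with |RT| = 19.0, T = (-42.831, 13.647). ∠RTW = 75.3° gives TW at -18.900° from the x-axis; with |TW| = 24.0, W = (-20.125, 5.8726). TW ⟂ WN, so WN runs at -108.90°; with |WN| = 11.2, N = (-23.753, -4.7236). Then |QN| = |N − Q| = 13.176.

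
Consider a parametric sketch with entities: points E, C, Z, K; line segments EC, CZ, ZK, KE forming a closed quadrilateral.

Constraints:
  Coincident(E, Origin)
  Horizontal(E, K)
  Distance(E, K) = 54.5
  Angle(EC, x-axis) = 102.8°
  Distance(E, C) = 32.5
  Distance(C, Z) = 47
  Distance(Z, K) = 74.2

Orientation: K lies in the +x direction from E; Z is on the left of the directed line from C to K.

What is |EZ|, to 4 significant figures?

71.32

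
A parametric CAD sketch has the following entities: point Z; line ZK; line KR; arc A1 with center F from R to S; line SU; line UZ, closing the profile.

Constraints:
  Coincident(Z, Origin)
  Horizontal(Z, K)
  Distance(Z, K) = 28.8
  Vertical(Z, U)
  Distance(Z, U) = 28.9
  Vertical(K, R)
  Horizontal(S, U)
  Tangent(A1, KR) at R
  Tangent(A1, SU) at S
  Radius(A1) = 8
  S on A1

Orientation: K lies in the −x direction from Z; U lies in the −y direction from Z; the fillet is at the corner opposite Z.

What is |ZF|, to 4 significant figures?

29.49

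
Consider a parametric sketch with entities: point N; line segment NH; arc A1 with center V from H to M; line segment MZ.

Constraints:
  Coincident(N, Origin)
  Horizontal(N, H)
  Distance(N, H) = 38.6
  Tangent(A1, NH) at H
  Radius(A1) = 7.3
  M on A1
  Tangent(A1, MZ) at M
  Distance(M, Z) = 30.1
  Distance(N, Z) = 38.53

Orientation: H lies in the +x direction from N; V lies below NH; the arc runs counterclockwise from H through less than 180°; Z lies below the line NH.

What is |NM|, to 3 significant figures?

32.2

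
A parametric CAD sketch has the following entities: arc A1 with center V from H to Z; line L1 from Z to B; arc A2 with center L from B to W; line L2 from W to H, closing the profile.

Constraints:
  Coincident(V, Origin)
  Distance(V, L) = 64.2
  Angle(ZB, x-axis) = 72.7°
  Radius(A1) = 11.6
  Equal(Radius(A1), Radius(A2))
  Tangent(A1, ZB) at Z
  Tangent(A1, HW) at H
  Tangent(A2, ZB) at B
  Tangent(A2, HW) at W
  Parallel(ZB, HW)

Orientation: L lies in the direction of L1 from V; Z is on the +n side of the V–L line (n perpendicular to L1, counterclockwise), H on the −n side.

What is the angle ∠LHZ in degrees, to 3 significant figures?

79.8°

The slot axis is L1's direction at 72.7°, so u = (cos 72.7°, sin 72.7°) = (0.297, 0.955) and n = (−sin 72.7°, cos 72.7°) = (-0.955, 0.297). V is at the origin and L lies 64.2 along u from V, so L = 64.2·u = (19.1, 61.3). Tangency of A1 to both parallel lines with radius 11.6 puts Z and H at V ± 11.6·n: Z = (-11.1, 3.45), H = (11.1, -3.45). Then cos ∠LHZ = HL·HZ / (|HL||HZ|), giving 79.8°.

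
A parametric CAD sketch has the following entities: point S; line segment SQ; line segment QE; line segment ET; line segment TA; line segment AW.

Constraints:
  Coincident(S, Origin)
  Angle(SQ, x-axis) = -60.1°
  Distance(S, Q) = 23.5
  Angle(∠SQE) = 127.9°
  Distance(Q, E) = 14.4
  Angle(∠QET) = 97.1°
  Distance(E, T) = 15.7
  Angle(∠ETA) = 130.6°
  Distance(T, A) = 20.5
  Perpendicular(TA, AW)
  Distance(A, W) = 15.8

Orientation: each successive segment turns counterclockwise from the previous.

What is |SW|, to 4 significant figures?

5.520

∠ETA = 130.6° gives TA at 124.3° from the x-axis; with |TA| = 20.5, A = (18.51, 9.717). TA ⟂ AW, so AW runs at -145.7°; with |AW| = 15.8, W = (5.460, 0.8131). Then |SW| = |W − S| = 5.520.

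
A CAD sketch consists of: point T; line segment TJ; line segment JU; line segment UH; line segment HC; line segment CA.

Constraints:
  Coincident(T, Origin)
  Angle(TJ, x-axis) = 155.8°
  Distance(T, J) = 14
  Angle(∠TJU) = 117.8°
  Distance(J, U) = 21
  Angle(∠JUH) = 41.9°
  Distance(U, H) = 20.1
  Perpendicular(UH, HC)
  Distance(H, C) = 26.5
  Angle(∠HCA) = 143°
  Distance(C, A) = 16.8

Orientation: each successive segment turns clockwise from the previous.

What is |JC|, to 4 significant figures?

13.25

T is at the origin; TJ runs at 155.8° with length 14.0, so J = (-12.77, 5.739). ∠TJU = 117.8° gives JU at 93.60° from the x-axis; with |JU| = 21.0, U = (-14.09, 26.70). ∠JUH = 41.9° gives UH at -44.50° from the x-axis; with |UH| = 20.1, H = (0.2481, 12.61). UH is perpendicular to HC, so HC runs at -134.5°; with |HC| = 26.5, C = (-18.33, -6.292). Then |JC| = |C − J| = 13.25.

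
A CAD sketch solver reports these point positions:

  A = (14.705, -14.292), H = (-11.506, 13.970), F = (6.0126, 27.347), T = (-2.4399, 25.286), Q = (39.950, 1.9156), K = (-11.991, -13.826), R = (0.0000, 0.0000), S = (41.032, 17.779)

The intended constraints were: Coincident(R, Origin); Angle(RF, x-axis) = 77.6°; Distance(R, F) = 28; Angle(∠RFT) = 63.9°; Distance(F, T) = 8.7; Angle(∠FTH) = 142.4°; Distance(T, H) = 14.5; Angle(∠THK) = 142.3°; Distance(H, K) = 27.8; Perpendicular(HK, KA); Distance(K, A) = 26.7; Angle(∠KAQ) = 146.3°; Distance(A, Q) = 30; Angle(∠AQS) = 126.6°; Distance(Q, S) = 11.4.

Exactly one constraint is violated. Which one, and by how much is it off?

Distance(Q, S) = 11.4 — off by 4.50.

R = (0.00, 0.00) ✓; RF at 77.60° ✓; |RF| = 28.00 ✓; ∠RFT = 63.90° ✓; |FT| = 8.700 ✓; ∠FTH = 142.4° ✓; |TH| = 14.50 ✓; ∠THK = 142.3° ✓; |HK| = 27.80 ✓; ∠(HK, KA) = 90.00° ✓; |KA| = 26.70 ✓; ∠KAQ = 146.3° ✓; |AQ| = 30.00 ✓; ∠AQS = 126.6° ✓; |QS| = 15.90 ✗.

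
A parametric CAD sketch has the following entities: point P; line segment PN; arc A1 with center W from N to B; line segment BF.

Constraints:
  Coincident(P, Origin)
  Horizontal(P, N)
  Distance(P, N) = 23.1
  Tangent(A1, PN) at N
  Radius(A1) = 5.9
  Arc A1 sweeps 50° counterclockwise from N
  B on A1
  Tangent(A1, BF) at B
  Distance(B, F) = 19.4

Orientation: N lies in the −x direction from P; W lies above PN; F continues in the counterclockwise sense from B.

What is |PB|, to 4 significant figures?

18.70

P is at the origin; PN is horizontal with |PN| = 23.1 and N on the −x side, so N = (-23.10, 0.000). Tangency of A1 to PN means the radius WN is perpendicular to PN, so W = N + (0, 5.9) = (-23.10, 5.900). On A1, N sits at bearing -90° from W; a 50° counterclockwise sweep puts B at bearing -40°, so B = W + 5.9·(cos -40°, sin -40°) = (-18.58, 2.108). Then |PB| = |B − P| = 18.70.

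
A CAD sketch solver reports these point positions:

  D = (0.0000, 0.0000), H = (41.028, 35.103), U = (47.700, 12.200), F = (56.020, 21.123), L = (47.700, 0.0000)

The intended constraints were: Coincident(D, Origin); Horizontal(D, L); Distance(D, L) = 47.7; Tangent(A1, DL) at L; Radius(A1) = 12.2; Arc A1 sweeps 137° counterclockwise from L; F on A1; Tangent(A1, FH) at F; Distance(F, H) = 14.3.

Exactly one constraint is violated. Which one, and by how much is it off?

Distance(F, H) = 14.3 — off by 6.20.

D = (0.00, 0.00) ✓; D.y = 0.00, L.y = 0.00 ✓; |DL| = 47.70 ✓; ∠(UL, LD) = 90.00° ✓; |UL| = 12.20 ✓; bearing(U→F) − bearing(U→L) = 137.0° ✓; |UF| = 12.20 ✓; ∠(UF, FH) = 90.00° ✓; |FH| = 20.50 ✗.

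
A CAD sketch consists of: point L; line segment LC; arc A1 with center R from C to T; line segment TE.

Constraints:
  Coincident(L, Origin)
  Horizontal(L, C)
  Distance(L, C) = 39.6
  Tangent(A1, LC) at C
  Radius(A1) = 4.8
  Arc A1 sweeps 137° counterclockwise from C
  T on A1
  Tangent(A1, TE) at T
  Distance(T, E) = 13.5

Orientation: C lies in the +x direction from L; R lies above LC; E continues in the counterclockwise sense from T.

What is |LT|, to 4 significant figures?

43.67

A1 meets LC tangentially, so RC is at right angles to LC, so R = C + (0, 4.8) = (39.60, 4.800). On A1, C sits at bearing -90° from R; a 137° counterclockwise sweep puts T at bearing 47°, so T = R + 4.8·(cos 47°, sin 47°) = (42.87, 8.310). Then |LT| = |T − L| = 43.67.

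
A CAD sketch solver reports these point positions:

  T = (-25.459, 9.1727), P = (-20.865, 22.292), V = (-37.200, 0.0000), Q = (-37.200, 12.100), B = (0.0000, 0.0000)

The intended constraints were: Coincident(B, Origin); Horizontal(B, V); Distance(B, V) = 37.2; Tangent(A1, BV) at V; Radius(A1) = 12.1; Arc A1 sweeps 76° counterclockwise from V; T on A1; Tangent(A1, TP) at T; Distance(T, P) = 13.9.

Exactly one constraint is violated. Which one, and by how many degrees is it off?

Tangent(A1, TP) at T — off by 5.30°.

B = (0.00, 0.00) ✓; B.y = 0.00, V.y = 0.00 ✓; |BV| = 37.20 ✓; ∠(QV, VB) = 90.00° ✓; |QV| = 12.10 ✓; bearing(Q→T) − bearing(Q→V) = 76.00° ✓; |QT| = 12.10 ✓; ∠(QT, TP) = 95.30° ✗; |TP| = 13.90 ✓.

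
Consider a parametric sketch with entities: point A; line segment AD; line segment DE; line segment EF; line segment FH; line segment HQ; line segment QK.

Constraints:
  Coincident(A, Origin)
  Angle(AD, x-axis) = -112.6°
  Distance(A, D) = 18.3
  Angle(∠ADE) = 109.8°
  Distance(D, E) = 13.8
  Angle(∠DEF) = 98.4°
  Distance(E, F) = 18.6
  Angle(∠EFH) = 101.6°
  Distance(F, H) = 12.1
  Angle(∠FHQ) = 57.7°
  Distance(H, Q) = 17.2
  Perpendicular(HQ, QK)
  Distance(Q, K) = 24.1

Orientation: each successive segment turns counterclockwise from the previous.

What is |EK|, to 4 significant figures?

21.51

A is at the origin; AD runs at -112.6° with length 18.3, so D = (-7.033, -16.89). ∠ADE = 109.8° gives DE at -42.40° from the x-axis; with |DE| = 13.8, E = (3.158, -26.20). ∠DEF = 98.4° gives EF at 39.20° from the x-axis; with |EF| = 18.6, F = (17.57, -14.44). ∠EFH = 101.6° gives FH at 117.6° from the x-axis; with |FH| = 12.1, H = (11.97, -3.721). ∠FHQ = 57.7° gives HQ at -120.1° from the x-axis; with |HQ| = 17.2, Q = (3.340, -18.60). The perpendicularity gives QK at right angles to HQ, so QK runs at -30.10°; with |QK| = 24.1, K = (24.19, -30.69). Then |EK| = |K − E| = 21.51.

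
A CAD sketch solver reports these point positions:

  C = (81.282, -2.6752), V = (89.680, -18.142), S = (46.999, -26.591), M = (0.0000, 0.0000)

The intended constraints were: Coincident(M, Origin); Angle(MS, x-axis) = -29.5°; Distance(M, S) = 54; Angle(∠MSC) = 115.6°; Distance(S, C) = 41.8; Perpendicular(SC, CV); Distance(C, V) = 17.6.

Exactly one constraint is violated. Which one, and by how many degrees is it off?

Perpendicular(SC, CV) — off by 6.40°.

M = (0.00, 0.00) ✓; MS at -29.50° ✓; |MS| = 54.00 ✓; ∠MSC = 115.6° ✓; |SC| = 41.80 ✓; ∠(SC, CV) = 96.40° ✗; |CV| = 17.60 ✓.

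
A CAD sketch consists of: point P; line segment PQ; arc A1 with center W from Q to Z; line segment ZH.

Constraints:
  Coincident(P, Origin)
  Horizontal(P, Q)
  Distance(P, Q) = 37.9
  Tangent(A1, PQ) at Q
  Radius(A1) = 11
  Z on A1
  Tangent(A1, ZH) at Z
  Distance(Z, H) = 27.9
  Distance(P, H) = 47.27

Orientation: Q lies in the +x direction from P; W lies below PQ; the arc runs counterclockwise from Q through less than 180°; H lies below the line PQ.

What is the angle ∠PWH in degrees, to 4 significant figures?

84.61°

Checks: P.y = 0.00, Q.y = 0.00 ✓; |WZ| = 11.00 ✓; ∠(WZ, ZH) = 90.00° ✓; |ZH| = 27.90 ✓; |PH| = 47.27 ✓.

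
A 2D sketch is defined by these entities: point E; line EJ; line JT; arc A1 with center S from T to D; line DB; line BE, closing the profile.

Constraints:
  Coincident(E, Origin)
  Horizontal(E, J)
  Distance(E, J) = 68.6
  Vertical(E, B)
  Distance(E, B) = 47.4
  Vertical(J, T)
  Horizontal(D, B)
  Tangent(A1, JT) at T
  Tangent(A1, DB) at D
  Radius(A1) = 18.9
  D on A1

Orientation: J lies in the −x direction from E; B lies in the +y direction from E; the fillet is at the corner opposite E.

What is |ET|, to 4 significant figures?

74.28

E is at the origin; E and J share the same y with |EJ| = 68.6 and J on the −x side, so J = (-68.60, 0.000). E and B share the same x with |EB| = 47.4 and B on the +y side, so B = (0.000, 47.40). The virtual corner opposite E is at (-68.60, 47.40). A1 meets JT tangentially, so ST is at right angles to JT and the tangent condition forces SD to be normal to DB, with radius 18.9, so the center S sits 18.9 in from both sides at S = (-49.70, 28.50). That places the tangent points at T = (-68.60, 28.50) on JT and D = (-49.70, 47.40) on DB. Then |ET| = |T − E| = 74.28.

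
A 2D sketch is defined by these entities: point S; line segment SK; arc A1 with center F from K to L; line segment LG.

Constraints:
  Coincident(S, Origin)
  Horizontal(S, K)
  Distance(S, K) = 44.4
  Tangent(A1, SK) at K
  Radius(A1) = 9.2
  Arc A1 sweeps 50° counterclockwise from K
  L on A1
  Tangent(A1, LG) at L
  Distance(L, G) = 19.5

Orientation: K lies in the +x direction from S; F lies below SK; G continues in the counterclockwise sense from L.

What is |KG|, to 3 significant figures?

26.8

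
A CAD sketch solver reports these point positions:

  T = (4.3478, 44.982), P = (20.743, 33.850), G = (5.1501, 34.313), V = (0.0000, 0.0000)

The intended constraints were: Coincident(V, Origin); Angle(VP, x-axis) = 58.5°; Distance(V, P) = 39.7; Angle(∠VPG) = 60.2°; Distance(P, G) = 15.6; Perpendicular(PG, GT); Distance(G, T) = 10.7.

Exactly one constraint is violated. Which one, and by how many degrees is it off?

Perpendicular(PG, GT) — off by 6.00°.

V = (0.00, 0.00) ✓; VP at 58.50° ✓; |VP| = 39.70 ✓; ∠VPG = 60.20° ✓; |PG| = 15.60 ✓; ∠(PG, GT) = 84.00° ✗; |GT| = 10.70 ✓.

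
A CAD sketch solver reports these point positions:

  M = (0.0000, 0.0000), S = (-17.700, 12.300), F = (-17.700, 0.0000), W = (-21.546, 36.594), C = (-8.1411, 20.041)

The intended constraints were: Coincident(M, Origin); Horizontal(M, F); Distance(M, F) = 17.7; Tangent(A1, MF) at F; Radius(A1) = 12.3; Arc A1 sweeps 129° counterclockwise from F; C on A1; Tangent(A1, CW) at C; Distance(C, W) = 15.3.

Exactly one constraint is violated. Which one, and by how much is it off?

Distance(C, W) = 15.3 — off by 6.00.

M = (0.00, 0.00) ✓; M.y = 0.00, F.y = 0.00 ✓; |MF| = 17.70 ✓; ∠(SF, FM) = 90.00° ✓; |SF| = 12.30 ✓; bearing(S→C) − bearing(S→F) = 129.0° ✓; |SC| = 12.30 ✓; ∠(SC, CW) = 90.00° ✓; |CW| = 21.30 ✗.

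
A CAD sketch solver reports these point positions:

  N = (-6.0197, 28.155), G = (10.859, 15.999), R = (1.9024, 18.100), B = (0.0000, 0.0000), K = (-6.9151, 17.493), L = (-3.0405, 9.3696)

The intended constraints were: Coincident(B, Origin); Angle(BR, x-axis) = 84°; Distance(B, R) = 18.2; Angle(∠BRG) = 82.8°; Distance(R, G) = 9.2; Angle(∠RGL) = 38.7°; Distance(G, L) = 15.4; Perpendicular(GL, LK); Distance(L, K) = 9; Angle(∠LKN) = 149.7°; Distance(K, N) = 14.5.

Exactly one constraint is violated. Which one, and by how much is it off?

Distance(K, N) = 14.5 — off by 3.80.

B = (0.00, 0.00) ✓; BR at 84.00° ✓; |BR| = 18.20 ✓; ∠BRG = 82.80° ✓; |RG| = 9.200 ✓; ∠RGL = 38.70° ✓; |GL| = 15.40 ✓; ∠(GL, LK) = 90.00° ✓; |LK| = 9.000 ✓; ∠LKN = 149.7° ✓; |KN| = 10.70 ✗.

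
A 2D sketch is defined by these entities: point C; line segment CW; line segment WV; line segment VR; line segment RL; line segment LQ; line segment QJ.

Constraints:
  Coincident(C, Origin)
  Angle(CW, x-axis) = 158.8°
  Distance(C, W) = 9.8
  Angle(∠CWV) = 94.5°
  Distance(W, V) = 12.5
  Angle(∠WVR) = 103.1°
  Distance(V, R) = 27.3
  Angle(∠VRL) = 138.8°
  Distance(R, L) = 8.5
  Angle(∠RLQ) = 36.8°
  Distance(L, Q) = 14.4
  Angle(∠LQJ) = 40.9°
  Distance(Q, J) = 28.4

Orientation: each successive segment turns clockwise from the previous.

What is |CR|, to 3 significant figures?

25.7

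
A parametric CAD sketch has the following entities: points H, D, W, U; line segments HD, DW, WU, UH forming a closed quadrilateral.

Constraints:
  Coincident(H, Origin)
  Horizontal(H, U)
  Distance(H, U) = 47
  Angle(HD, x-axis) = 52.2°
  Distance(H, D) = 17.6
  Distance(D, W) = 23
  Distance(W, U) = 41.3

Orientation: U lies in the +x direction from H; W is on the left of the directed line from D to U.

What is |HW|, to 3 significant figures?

40.5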